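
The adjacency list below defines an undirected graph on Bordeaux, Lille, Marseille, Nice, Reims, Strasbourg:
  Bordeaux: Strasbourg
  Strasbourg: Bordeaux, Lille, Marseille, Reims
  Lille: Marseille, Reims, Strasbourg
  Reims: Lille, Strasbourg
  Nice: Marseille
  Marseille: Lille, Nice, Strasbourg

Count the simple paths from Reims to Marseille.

Reims–Lille–Marseille
Reims–Lille–Strasbourg–Marseille
Reims–Strasbourg–Lille–Marseille
Reims–Strasbourg–Marseille

4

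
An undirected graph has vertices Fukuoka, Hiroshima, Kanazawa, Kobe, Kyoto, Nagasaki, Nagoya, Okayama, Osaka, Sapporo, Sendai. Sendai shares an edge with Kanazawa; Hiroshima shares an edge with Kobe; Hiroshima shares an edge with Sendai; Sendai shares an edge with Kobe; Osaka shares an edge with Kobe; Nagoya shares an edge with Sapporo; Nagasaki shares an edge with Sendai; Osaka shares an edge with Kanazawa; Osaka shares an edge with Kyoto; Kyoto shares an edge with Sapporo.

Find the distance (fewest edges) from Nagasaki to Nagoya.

6

Distance 0: Nagasaki.
Distance 1: Sendai.
Distance 2: Hiroshima, Kanazawa, Kobe.
Distance 3: Osaka.
Distance 4: Kyoto.
Distance 5: Sapporo.
Distance 6: Nagoya — contains Nagoya.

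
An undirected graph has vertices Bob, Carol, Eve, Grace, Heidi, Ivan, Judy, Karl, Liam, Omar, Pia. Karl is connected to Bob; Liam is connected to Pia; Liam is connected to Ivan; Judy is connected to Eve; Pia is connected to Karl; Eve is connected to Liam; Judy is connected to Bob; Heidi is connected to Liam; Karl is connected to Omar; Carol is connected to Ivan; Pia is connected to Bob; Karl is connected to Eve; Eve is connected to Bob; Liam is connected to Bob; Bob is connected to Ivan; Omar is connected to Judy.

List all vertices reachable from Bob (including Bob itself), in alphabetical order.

Bob, Carol, Eve, Heidi, Ivan, Judy, Karl, Liam, Omar, Pia

Start at Bob.
Its neighbours: Eve, Ivan, Judy, Karl, Liam, Pia.
Then their neighbours: Carol, Heidi, Omar.
Nothing further is reachable.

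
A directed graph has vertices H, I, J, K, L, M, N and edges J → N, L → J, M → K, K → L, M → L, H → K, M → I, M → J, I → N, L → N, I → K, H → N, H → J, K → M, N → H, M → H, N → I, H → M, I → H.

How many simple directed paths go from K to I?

10

K→L→J→N→H→M→I
K→L→J→N→I
K→L→N→H→M→I
K→L→N→I
K→M→H→J→N→I
K→M→H→N→I
K→M→I
K→M→J→N→I
K→M→L→J→N→I
K→M→L→N→I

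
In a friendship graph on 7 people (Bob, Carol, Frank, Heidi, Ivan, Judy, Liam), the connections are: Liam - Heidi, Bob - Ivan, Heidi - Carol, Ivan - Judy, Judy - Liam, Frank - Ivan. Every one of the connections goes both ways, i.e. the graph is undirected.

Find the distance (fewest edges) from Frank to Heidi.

4

Distance 0: Frank.
Distance 1: Ivan.
Distance 2: Bob, Judy.
Distance 3: Liam.
Distance 4: Heidi — contains Heidi.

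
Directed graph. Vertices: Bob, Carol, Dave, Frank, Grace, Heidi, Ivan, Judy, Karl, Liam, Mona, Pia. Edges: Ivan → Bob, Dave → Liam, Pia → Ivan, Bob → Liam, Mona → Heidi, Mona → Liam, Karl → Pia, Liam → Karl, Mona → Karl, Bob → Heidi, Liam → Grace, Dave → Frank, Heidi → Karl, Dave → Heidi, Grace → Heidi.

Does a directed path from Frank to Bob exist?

No

Frank has no outgoing edges, so nothing is reachable from it.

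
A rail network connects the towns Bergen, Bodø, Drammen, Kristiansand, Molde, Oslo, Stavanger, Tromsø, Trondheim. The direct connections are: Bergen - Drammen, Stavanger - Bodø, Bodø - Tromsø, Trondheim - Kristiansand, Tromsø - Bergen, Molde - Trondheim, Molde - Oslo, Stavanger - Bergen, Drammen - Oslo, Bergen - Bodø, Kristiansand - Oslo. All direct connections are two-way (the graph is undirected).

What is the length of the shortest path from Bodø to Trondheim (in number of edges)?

5

Distance 0: Bodø.
Distance 1: Bergen, Stavanger, Tromsø.
Distance 2: Drammen.
Distance 3: Oslo.
Distance 4: Kristiansand, Molde.
Distance 5: Trondheim — contains Trondheim.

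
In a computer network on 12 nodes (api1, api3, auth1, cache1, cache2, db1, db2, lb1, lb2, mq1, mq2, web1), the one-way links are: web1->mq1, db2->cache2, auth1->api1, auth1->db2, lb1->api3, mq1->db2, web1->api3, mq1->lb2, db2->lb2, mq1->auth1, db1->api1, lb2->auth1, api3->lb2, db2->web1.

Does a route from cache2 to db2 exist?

cache2 has no outgoing edges, so nothing is reachable from it.

No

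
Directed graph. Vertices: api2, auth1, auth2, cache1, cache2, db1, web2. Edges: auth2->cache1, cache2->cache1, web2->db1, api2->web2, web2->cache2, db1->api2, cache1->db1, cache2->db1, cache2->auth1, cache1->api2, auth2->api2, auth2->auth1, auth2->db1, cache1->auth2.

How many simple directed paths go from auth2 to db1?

auth2→api2→web2→cache2→cache1→db1
auth2→api2→web2→cache2→db1
auth2→api2→web2→db1
auth2→cache1→api2→web2→cache2→db1
auth2→cache1→api2→web2→db1
auth2→cache1→db1
auth2→db1

7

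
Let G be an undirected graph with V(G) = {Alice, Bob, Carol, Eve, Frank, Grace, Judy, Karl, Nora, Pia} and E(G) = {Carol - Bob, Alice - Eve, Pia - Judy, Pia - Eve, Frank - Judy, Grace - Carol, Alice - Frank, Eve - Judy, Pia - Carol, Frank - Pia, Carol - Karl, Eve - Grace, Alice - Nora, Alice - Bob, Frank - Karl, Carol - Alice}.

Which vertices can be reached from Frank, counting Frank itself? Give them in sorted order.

Start at Frank.
Its neighbours: Alice, Judy, Karl, Pia.
Then their neighbours: Bob, Carol, Eve, Nora.
Then next layer: Grace.
Every vertex is now reached.

Alice, Bob, Carol, Eve, Frank, Grace, Judy, Karl, Nora, Pia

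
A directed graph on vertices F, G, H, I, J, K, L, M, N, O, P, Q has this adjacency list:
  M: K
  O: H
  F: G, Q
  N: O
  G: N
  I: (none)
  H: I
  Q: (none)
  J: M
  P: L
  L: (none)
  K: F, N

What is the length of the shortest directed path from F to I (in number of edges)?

5

Distance 0: F.
Distance 1: G, Q.
Distance 2: N.
Distance 3: O.
Distance 4: H.
Distance 5: I — contains I.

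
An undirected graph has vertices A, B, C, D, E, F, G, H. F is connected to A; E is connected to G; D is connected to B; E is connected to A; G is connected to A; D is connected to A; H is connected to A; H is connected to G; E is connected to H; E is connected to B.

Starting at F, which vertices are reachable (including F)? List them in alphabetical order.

Start at F.
Its neighbours: A.
Then their neighbours: D, E, G, H.
Then next layer: B.
Nothing further is reachable.

A, B, D, E, F, G, H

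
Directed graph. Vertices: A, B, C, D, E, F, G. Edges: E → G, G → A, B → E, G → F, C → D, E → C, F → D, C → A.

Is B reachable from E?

Explore from E.
Distance 1: reach C, G.
Distance 2: reach A, D, F.
The search from E is exhausted; no directed path reaches B.

No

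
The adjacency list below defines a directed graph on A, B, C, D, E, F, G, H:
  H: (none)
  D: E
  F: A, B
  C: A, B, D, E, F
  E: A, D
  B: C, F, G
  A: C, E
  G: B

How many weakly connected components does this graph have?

From A: component {A, B, C, D, E, F, G}.
From H: component {H}.
That's 2 components.

2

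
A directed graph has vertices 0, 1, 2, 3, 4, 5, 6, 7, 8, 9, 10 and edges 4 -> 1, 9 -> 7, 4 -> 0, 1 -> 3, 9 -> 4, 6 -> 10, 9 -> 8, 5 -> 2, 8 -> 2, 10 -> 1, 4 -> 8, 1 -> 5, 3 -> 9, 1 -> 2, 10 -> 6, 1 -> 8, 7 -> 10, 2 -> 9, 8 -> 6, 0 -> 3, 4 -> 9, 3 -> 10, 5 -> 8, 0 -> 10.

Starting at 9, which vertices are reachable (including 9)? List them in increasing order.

0, 1, 2, 3, 4, 5, 6, 7, 8, 9, 10

Start at 9.
Its neighbours: 4, 7, 8.
Then their neighbours: 0, 1, 2, 6, 10.
Then next layer: 3, 5.
Every vertex is now reached.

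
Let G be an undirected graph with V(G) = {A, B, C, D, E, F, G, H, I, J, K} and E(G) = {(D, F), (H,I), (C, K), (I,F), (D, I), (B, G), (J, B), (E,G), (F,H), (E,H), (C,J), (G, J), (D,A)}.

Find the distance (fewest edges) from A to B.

Distance 0: A.
Distance 1: D.
Distance 2: F, I.
Distance 3: H.
Distance 4: E.
Distance 5: G.
Distance 6: B, J — contains B.

6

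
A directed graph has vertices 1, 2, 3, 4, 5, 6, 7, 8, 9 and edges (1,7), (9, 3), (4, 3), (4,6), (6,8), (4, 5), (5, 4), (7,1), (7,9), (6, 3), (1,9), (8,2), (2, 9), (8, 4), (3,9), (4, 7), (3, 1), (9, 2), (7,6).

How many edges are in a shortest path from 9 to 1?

Distance 0: 9.
Distance 1: 2, 3.
Distance 2: 1 — contains 1.

2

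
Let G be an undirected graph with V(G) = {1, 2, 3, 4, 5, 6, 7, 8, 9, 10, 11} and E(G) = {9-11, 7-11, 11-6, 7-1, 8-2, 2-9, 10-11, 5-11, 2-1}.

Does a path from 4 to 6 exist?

No

4 has no edges, so nothing is reachable from it.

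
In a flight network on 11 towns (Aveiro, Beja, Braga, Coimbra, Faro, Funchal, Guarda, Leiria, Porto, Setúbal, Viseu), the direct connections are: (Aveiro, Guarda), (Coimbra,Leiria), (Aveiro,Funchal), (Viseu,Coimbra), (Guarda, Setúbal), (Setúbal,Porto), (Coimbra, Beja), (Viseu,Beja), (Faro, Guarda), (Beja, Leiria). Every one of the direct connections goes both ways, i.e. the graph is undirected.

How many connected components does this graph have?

From Aveiro: component {Aveiro, Faro, Funchal, Guarda, Porto, Setúbal}.
From Beja: component {Beja, Coimbra, Leiria, Viseu}.
From Braga: component {Braga}.
That's 3 components.

3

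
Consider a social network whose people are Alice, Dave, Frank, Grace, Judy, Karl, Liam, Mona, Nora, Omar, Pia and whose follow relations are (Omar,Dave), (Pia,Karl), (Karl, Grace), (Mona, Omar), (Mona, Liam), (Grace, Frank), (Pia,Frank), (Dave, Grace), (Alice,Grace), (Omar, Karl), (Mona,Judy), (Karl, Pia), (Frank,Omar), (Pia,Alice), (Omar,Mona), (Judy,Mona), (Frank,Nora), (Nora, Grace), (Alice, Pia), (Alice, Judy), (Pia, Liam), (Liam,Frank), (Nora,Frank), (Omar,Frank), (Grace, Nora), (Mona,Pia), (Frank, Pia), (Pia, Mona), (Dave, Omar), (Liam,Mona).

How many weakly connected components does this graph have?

From Alice: component {Alice, Dave, Frank, Grace, Judy, Karl, Liam, Mona, Nora, Omar, Pia}.
That's 1 component.

1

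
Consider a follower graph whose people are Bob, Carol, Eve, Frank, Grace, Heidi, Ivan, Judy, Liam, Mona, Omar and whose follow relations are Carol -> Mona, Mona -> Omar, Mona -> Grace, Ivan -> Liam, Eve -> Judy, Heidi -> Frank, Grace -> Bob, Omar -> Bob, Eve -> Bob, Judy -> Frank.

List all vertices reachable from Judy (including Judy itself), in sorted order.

Frank, Judy

Start at Judy.
Its neighbours: Frank.
Nothing further is reachable.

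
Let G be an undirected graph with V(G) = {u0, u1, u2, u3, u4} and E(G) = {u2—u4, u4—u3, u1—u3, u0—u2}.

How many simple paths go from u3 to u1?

1

u3–u1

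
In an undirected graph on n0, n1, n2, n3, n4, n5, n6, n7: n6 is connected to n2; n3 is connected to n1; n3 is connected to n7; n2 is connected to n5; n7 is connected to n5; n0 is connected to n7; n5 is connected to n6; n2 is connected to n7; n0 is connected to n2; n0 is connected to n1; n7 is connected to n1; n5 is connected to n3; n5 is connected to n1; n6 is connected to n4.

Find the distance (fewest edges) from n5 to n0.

2

Distance 0: n5.
Distance 1: n1, n2, n3, n6, n7.
Distance 2: n0, n4 — contains n0.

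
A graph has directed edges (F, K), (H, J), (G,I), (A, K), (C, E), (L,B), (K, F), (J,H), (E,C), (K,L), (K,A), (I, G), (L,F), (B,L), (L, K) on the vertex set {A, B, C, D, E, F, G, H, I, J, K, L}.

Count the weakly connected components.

From A: component {A, B, F, K, L}.
From C: component {C, E}.
From D: component {D}.
From G: component {G, I}.
From H: component {H, J}.
That's 5 components.

5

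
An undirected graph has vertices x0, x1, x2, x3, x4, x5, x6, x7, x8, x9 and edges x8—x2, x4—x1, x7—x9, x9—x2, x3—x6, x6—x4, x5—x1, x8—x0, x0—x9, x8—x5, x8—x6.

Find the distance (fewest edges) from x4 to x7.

5

Distance 0: x4.
Distance 1: x1, x6.
Distance 2: x3, x5, x8.
Distance 3: x0, x2.
Distance 4: x9.
Distance 5: x7 — contains x7.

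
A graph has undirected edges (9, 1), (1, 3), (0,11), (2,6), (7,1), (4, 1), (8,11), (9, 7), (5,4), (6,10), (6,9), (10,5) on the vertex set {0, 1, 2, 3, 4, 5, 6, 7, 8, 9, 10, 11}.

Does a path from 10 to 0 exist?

Explore from 10.
Distance 1: reach 5, 6.
Distance 2: reach 2, 4, 9.
Distance 3: reach 1, 7.
Distance 4: reach 3.
The search is exhausted without reaching 0; it lies in a different component.

No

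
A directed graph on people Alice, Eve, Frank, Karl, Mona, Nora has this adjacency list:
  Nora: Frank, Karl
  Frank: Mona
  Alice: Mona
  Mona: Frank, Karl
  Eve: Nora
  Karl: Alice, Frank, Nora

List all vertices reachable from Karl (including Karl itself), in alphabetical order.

Start at Karl.
Its neighbours: Alice, Frank, Nora.
Then their neighbours: Mona.
Nothing further is reachable.

Alice, Frank, Karl, Mona, Nora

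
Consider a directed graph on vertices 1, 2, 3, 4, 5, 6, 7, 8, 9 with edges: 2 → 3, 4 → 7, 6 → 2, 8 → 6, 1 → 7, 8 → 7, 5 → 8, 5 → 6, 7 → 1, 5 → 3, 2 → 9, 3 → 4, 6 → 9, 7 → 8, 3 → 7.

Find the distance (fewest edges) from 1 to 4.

6

Distance 0: 1.
Distance 1: 7.
Distance 2: 8.
Distance 3: 6.
Distance 4: 2, 9.
Distance 5: 3.
Distance 6: 4 — contains 4.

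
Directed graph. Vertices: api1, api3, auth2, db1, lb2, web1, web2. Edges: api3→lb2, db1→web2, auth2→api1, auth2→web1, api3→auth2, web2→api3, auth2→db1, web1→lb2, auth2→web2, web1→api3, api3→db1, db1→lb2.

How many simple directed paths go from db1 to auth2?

db1→web2→api3→auth2

1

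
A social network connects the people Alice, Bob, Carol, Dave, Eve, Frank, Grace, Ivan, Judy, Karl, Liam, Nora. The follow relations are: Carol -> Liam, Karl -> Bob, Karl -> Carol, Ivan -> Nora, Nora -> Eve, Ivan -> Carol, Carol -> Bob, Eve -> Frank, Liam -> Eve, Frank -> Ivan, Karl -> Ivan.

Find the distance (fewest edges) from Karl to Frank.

Distance 0: Karl.
Distance 1: Bob, Carol, Ivan.
Distance 2: Liam, Nora.
Distance 3: Eve.
Distance 4: Frank — contains Frank.

4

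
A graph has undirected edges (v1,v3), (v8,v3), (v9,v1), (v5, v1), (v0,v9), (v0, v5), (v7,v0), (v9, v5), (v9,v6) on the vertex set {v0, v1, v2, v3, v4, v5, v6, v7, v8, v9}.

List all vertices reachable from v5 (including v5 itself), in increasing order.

v0, v1, v3, v5, v6, v7, v8, v9

Start at v5.
Its neighbours: v0, v1, v9.
Then their neighbours: v3, v6, v7.
Then next layer: v8.
Nothing further is reachable.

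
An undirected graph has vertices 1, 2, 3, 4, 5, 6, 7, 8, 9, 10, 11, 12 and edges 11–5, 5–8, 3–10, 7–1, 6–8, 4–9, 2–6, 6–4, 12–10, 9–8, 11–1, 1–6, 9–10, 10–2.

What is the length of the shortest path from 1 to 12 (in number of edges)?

4

Distance 0: 1.
Distance 1: 6, 7, 11.
Distance 2: 2, 4, 5, 8.
Distance 3: 9, 10.
Distance 4: 3, 12 — contains 12.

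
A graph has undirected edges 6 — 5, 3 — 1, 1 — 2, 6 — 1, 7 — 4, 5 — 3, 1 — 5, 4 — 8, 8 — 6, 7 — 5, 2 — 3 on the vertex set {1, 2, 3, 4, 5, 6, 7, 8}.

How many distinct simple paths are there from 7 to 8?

7–4–8
7–5–1–6–8
7–5–3–1–6–8
7–5–3–2–1–6–8
7–5–6–8

5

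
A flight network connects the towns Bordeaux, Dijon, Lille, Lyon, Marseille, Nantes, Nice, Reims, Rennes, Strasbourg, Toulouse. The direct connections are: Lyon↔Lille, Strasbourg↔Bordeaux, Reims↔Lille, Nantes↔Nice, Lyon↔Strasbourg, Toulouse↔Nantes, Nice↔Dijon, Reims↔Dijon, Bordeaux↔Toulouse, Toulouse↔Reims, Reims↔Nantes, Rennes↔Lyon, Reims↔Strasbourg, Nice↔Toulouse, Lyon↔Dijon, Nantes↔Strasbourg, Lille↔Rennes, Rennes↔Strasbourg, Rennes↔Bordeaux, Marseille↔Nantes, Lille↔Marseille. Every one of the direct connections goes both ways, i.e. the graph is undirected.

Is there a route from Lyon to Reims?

Explore from Lyon.
Distance 1: reach Dijon, Lille, Rennes, Strasbourg.
Distance 2: reach Bordeaux, Marseille, Nantes, Nice, Reims.
Found Reims.

Yes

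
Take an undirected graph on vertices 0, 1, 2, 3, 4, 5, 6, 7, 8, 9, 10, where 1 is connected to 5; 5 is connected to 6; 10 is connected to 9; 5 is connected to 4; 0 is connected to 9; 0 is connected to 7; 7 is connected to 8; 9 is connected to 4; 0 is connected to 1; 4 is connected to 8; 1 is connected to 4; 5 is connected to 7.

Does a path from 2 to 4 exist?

2 has no edges, so nothing is reachable from it.

No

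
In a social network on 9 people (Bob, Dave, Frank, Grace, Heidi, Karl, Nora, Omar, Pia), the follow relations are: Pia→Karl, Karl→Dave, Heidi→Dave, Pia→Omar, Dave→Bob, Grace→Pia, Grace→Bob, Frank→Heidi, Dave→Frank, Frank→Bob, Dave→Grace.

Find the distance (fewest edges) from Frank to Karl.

5

Distance 0: Frank.
Distance 1: Bob, Heidi.
Distance 2: Dave.
Distance 3: Grace.
Distance 4: Pia.
Distance 5: Karl, Omar — contains Karl.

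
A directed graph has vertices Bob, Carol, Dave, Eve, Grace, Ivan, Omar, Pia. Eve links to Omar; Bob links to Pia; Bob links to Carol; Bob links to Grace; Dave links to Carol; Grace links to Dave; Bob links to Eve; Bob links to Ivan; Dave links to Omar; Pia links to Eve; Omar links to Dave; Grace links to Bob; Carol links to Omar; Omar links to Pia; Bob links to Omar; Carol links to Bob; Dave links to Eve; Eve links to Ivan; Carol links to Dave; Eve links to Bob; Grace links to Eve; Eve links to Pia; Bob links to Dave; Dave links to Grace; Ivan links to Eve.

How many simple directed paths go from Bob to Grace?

Bob→Carol→Dave→Grace
Bob→Carol→Omar→Dave→Grace
Bob→Dave→Grace
Bob→Eve→Omar→Dave→Grace
Bob→Grace
Bob→Ivan→Eve→Omar→Dave→Grace
Bob→Omar→Dave→Grace
Bob→Pia→Eve→Omar→Dave→Grace

8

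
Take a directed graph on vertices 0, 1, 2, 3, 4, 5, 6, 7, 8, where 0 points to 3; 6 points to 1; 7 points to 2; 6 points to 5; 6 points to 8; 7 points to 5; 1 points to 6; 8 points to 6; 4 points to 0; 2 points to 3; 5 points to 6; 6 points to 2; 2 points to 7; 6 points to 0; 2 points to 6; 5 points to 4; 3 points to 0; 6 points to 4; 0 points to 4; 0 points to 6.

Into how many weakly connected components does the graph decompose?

1

From 0: component {0, 1, 2, 3, 4, 5, 6, 7, 8}.
That's 1 component.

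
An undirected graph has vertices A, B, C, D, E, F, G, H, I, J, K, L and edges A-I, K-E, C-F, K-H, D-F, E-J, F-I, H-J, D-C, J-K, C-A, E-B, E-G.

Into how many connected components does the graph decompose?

From A: component {A, C, D, F, I}.
From B: component {B, E, G, H, J, K}.
From L: component {L}.
That's 3 components.

3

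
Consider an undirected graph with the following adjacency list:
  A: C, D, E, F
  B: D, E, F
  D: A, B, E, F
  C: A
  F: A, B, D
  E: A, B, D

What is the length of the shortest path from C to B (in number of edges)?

Distance 0: C.
Distance 1: A.
Distance 2: D, E, F.
Distance 3: B — contains B.

3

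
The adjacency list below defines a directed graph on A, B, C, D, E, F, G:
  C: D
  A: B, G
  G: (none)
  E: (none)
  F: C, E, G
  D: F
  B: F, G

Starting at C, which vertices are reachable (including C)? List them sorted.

C, D, E, F, G

Start at C.
Its neighbours: D.
Then their neighbours: F.
Then next layer: E, G.
Nothing further is reachable.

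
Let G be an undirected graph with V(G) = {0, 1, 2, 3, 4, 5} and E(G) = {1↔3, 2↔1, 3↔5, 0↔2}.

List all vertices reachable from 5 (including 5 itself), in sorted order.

0, 1, 2, 3, 5

Start at 5.
Its neighbours: 3.
Then their neighbours: 1.
Then next layer: 2.
Then next layer: 0.
Nothing further is reachable.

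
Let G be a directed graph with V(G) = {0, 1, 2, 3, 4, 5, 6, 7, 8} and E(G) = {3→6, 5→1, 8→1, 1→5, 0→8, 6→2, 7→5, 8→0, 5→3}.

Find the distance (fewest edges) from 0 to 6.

5

Distance 0: 0.
Distance 1: 8.
Distance 2: 1.
Distance 3: 5.
Distance 4: 3.
Distance 5: 6 — contains 6.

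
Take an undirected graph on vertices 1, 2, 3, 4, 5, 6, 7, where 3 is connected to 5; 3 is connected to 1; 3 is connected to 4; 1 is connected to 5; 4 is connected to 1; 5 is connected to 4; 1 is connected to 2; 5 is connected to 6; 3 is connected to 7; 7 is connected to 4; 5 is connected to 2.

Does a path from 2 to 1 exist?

Yes

Explore from 2.
Distance 1: reach 1, 5.
Found 1.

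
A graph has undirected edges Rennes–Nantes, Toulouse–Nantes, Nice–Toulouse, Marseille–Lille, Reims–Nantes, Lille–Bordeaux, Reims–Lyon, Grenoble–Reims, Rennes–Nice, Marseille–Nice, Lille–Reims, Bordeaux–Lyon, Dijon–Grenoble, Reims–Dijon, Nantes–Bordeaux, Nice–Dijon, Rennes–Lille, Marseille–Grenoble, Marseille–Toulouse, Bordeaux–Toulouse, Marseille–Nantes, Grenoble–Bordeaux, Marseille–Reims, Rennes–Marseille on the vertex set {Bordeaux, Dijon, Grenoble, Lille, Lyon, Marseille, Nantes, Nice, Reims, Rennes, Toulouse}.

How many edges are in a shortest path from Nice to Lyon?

Distance 0: Nice.
Distance 1: Dijon, Marseille, Rennes, Toulouse.
Distance 2: Bordeaux, Grenoble, Lille, Nantes, Reims.
Distance 3: Lyon — contains Lyon.

3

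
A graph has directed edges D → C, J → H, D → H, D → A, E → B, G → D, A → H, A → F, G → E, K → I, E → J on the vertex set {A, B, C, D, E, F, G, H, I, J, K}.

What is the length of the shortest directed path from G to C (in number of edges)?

2

Distance 0: G.
Distance 1: D, E.
Distance 2: A, B, C, H, J — contains C.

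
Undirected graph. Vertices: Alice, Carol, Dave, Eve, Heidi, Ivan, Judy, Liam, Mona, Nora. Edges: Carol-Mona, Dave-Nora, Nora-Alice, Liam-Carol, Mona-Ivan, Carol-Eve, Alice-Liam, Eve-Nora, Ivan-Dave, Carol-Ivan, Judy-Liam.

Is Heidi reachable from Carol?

No

Explore from Carol.
Distance 1: reach Eve, Ivan, Liam, Mona.
Distance 2: reach Alice, Dave, Judy, Nora.
The search is exhausted without reaching Heidi; it lies in a different component.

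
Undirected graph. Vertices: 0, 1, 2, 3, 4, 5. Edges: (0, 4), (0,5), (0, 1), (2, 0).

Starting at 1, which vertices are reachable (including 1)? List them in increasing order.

Start at 1.
Its neighbours: 0.
Then their neighbours: 2, 4, 5.
Nothing further is reachable.

0, 1, 2, 4, 5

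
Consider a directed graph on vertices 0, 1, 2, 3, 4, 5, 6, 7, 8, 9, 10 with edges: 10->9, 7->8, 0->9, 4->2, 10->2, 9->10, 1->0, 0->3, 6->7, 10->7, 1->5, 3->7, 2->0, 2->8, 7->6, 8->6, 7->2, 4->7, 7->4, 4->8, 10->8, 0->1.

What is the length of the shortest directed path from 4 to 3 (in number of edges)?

Distance 0: 4.
Distance 1: 2, 7, 8.
Distance 2: 0, 6.
Distance 3: 1, 3, 9 — contains 3.

3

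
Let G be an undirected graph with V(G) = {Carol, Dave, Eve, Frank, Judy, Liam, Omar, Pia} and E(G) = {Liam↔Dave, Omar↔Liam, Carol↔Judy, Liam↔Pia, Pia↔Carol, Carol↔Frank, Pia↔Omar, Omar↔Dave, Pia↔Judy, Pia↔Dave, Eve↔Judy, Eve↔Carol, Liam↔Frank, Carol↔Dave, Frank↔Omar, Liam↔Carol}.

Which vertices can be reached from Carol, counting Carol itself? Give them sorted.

Carol, Dave, Eve, Frank, Judy, Liam, Omar, Pia

Start at Carol.
Its neighbours: Dave, Eve, Frank, Judy, Liam, Pia.
Then their neighbours: Omar.
Every vertex is now reached.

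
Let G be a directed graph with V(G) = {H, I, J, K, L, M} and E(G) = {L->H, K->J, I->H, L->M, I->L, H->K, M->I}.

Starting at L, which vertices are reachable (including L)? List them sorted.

Start at L.
Its neighbours: H, M.
Then their neighbours: I, K.
Then next layer: J.
Every vertex is now reached.

H, I, J, K, L, M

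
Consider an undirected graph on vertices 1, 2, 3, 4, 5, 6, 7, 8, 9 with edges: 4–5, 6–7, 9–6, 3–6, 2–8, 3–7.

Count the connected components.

4

From 1: component {1}.
From 2: component {2, 8}.
From 3: component {3, 6, 7, 9}.
From 4: component {4, 5}.
That's 4 components.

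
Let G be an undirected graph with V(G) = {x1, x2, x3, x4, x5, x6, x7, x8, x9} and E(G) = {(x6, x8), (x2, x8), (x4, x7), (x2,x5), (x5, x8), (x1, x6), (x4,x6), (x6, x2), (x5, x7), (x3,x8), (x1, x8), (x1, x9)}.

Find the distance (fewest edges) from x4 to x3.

Distance 0: x4.
Distance 1: x6, x7.
Distance 2: x1, x2, x5, x8.
Distance 3: x3, x9 — contains x3.

3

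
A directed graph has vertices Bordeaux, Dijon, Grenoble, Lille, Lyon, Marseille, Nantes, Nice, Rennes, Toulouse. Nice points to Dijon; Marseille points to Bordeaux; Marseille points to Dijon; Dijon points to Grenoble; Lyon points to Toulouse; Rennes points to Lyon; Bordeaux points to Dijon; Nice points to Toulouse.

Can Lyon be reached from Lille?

No

Lille has no outgoing edges, so nothing is reachable from it.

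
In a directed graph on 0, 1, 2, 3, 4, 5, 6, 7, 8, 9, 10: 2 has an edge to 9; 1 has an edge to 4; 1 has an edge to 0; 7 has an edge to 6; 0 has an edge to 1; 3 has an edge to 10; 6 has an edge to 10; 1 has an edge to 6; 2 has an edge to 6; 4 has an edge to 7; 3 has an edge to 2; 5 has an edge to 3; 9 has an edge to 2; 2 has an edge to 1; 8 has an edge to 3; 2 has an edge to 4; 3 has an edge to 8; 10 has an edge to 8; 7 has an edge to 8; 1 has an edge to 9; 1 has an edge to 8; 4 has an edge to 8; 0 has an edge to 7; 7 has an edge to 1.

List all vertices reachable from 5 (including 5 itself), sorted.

Start at 5.
Its neighbours: 3.
Then their neighbours: 2, 8, 10.
Then next layer: 1, 4, 6, 9.
Then next layer: 0, 7.
Every vertex is now reached.

0, 1, 2, 3, 4, 5, 6, 7, 8, 9, 10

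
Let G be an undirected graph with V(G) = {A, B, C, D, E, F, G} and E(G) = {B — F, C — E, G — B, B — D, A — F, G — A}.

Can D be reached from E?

No

Explore from E.
Distance 1: reach C.
The search is exhausted without reaching D; it lies in a different component.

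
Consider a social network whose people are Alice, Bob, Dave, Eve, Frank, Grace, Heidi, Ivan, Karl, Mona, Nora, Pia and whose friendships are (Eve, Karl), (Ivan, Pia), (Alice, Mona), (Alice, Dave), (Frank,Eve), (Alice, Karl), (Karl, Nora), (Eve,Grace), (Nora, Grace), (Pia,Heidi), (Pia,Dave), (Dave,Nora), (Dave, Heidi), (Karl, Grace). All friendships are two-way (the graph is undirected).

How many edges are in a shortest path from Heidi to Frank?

5

Distance 0: Heidi.
Distance 1: Dave, Pia.
Distance 2: Alice, Ivan, Nora.
Distance 3: Grace, Karl, Mona.
Distance 4: Eve.
Distance 5: Frank — contains Frank.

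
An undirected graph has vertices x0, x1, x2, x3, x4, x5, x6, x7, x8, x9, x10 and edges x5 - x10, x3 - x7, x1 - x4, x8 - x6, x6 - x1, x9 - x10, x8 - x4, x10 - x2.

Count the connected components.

From x0: component {x0}.
From x1: component {x1, x4, x6, x8}.
From x2: component {x2, x5, x9, x10}.
From x3: component {x3, x7}.
That's 4 components.

4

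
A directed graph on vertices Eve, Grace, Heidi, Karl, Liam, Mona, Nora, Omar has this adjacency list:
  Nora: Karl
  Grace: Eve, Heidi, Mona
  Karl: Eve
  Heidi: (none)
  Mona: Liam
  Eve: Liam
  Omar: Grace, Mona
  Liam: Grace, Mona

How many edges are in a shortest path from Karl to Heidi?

Distance 0: Karl.
Distance 1: Eve.
Distance 2: Liam.
Distance 3: Grace, Mona.
Distance 4: Heidi — contains Heidi.

4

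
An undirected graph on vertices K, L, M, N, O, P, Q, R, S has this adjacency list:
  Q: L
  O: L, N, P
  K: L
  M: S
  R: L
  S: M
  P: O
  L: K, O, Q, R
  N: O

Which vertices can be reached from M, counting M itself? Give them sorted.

M, S

Start at M.
Its neighbours: S.
Nothing further is reachable.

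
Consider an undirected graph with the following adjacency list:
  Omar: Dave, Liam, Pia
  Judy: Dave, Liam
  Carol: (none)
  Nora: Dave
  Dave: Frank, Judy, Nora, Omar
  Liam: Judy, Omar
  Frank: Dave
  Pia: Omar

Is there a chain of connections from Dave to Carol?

No

Explore from Dave.
Distance 1: reach Frank, Judy, Nora, Omar.
Distance 2: reach Liam, Pia.
The search is exhausted without reaching Carol; it lies in a different component.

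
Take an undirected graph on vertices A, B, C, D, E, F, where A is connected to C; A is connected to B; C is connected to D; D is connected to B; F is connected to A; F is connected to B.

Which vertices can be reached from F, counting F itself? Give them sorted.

A, B, C, D, F

Start at F.
Its neighbours: A, B.
Then their neighbours: C, D.
Nothing further is reachable.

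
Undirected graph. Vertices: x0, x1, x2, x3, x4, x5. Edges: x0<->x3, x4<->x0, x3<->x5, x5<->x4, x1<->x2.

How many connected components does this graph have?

2

From x0: component {x0, x3, x4, x5}.
From x1: component {x1, x2}.
That's 2 components.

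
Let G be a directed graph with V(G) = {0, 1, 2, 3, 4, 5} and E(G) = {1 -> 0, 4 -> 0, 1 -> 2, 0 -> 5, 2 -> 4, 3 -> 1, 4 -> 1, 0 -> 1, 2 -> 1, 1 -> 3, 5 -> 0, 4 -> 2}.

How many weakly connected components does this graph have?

From 0: component {0, 1, 2, 3, 4, 5}.
That's 1 component.

1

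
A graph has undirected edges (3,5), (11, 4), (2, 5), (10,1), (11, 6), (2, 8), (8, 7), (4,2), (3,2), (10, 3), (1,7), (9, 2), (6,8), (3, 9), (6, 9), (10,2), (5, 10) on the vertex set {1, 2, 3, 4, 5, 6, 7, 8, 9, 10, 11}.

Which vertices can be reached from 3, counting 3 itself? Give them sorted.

Start at 3.
Its neighbours: 2, 5, 9, 10.
Then their neighbours: 1, 4, 6, 8.
Then next layer: 7, 11.
Every vertex is now reached.

1, 2, 3, 4, 5, 6, 7, 8, 9, 10, 11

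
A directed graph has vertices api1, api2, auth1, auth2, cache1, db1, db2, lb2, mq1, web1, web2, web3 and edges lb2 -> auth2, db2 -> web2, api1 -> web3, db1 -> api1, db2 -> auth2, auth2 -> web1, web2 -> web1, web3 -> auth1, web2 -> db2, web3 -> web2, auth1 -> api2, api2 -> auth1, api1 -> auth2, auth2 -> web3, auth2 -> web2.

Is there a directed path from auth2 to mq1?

No

Explore from auth2.
Distance 1: reach web1, web2, web3.
Distance 2: reach auth1, db2.
Distance 3: reach api2.
The search from auth2 is exhausted; no directed path reaches mq1.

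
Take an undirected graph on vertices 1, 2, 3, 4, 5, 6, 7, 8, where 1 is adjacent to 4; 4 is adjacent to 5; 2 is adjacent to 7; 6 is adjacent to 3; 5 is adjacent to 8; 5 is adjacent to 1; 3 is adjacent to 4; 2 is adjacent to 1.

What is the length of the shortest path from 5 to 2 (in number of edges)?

Distance 0: 5.
Distance 1: 1, 4, 8.
Distance 2: 2, 3 — contains 2.

2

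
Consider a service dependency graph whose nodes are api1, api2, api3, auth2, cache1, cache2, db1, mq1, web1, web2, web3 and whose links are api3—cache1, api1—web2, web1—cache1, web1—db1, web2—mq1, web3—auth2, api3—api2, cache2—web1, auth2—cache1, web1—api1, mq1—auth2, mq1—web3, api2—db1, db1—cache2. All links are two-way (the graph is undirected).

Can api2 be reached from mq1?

Yes

Explore from mq1.
Distance 1: reach auth2, web2, web3.
Distance 2: reach api1, cache1.
Distance 3: reach api3, web1.
Distance 4: reach api2, cache2, db1.
Found api2.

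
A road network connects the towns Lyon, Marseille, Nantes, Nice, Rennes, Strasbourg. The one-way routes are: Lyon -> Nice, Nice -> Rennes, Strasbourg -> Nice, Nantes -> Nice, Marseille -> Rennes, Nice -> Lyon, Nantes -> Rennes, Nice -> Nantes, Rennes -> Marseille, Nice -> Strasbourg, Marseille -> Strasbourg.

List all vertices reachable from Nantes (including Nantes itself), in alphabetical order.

Start at Nantes.
Its neighbours: Nice, Rennes.
Then their neighbours: Lyon, Marseille, Strasbourg.
Every vertex is now reached.

Lyon, Marseille, Nantes, Nice, Rennes, Strasbourg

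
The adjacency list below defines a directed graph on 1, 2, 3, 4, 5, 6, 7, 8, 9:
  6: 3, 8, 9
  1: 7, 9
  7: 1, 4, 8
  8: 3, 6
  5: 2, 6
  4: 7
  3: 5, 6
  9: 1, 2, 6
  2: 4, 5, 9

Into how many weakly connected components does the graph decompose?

From 1: component {1, 2, 3, 4, 5, 6, 7, 8, 9}.
That's 1 component.

1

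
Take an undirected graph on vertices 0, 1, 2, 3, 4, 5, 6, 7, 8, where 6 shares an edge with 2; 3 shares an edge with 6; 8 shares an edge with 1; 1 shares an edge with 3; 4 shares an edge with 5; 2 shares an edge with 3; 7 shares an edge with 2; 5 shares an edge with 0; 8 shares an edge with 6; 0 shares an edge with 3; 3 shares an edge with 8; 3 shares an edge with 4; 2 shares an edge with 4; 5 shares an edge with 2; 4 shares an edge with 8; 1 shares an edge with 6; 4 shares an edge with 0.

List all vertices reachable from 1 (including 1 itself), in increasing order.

Start at 1.
Its neighbours: 3, 6, 8.
Then their neighbours: 0, 2, 4.
Then next layer: 5, 7.
Every vertex is now reached.

0, 1, 2, 3, 4, 5, 6, 7, 8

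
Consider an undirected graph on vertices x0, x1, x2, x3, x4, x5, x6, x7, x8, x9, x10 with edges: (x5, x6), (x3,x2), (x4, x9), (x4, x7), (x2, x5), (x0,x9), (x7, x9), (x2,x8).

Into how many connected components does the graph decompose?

4

From x0: component {x0, x4, x7, x9}.
From x1: component {x1}.
From x2: component {x2, x3, x5, x6, x8}.
From x10: component {x10}.
That's 4 components.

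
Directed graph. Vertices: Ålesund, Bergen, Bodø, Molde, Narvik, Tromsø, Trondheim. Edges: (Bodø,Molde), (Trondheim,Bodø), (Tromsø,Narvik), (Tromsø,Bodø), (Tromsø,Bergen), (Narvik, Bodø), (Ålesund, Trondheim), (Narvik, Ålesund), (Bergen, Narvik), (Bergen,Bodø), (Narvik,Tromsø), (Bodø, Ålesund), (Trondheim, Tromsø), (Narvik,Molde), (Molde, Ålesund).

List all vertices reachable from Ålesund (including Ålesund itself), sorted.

Start at Ålesund.
Its neighbours: Trondheim.
Then their neighbours: Bodø, Tromsø.
Then next layer: Bergen, Molde, Narvik.
Every vertex is now reached.

Ålesund, Bergen, Bodø, Molde, Narvik, Tromsø, Trondheim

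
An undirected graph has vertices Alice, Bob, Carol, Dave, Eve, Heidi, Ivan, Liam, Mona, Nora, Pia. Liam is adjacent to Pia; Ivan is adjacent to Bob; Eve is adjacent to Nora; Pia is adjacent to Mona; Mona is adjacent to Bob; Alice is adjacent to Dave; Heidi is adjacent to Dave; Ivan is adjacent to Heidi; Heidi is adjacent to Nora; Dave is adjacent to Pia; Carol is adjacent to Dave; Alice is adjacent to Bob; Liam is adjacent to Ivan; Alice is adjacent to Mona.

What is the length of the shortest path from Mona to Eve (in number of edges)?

5

Distance 0: Mona.
Distance 1: Alice, Bob, Pia.
Distance 2: Dave, Ivan, Liam.
Distance 3: Carol, Heidi.
Distance 4: Nora.
Distance 5: Eve — contains Eve.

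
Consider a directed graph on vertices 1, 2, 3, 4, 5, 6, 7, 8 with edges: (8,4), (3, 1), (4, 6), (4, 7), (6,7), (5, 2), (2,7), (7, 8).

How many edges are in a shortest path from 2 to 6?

Distance 0: 2.
Distance 1: 7.
Distance 2: 8.
Distance 3: 4.
Distance 4: 6 — contains 6.

4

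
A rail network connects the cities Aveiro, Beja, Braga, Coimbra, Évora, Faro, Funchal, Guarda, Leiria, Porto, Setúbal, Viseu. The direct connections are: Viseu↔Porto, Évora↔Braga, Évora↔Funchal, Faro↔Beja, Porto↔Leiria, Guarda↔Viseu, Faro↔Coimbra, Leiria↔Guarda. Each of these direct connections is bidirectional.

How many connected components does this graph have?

5

From Aveiro: component {Aveiro}.
From Beja: component {Beja, Coimbra, Faro}.
From Braga: component {Braga, Évora, Funchal}.
From Guarda: component {Guarda, Leiria, Porto, Viseu}.
From Setúbal: component {Setúbal}.
That's 5 components.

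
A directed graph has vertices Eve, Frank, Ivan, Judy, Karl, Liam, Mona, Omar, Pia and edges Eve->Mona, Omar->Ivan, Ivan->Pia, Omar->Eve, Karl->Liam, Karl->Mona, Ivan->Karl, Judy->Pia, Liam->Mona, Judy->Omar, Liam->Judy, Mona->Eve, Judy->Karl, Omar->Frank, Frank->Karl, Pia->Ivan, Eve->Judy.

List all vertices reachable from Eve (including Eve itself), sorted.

Start at Eve.
Its neighbours: Judy, Mona.
Then their neighbours: Karl, Omar, Pia.
Then next layer: Frank, Ivan, Liam.
Every vertex is now reached.

Eve, Frank, Ivan, Judy, Karl, Liam, Mona, Omar, Pia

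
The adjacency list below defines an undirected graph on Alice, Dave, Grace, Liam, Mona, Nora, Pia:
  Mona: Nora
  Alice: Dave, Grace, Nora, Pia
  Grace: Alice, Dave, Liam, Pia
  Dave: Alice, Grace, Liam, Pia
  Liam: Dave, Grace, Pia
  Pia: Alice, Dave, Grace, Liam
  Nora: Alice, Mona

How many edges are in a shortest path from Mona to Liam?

4

Distance 0: Mona.
Distance 1: Nora.
Distance 2: Alice.
Distance 3: Dave, Grace, Pia.
Distance 4: Liam — contains Liam.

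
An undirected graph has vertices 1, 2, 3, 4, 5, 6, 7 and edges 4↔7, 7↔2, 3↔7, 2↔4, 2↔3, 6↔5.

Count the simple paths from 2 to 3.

2–3
2–4–7–3
2–7–3

3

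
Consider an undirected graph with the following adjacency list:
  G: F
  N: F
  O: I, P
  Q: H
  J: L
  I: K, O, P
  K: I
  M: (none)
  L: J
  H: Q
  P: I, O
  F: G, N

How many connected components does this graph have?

5

From F: component {F, G, N}.
From H: component {H, Q}.
From I: component {I, K, O, P}.
From J: component {J, L}.
From M: component {M}.
That's 5 components.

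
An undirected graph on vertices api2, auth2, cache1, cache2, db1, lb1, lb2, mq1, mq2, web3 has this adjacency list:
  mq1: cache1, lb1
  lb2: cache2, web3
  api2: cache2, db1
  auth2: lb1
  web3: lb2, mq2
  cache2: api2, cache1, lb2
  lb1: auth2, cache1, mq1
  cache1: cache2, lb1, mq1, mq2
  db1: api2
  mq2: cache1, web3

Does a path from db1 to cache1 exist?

Explore from db1.
Distance 1: reach api2.
Distance 2: reach cache2.
Distance 3: reach cache1, lb2.
Found cache1.

Yes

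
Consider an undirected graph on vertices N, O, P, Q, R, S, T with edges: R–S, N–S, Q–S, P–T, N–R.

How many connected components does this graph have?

3

From N: component {N, Q, R, S}.
From O: component {O}.
From P: component {P, T}.
That's 3 components.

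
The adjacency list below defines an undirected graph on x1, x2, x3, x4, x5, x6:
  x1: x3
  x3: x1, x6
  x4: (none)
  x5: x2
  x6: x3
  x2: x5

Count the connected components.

From x1: component {x1, x3, x6}.
From x2: component {x2, x5}.
From x4: component {x4}.
That's 3 components.

3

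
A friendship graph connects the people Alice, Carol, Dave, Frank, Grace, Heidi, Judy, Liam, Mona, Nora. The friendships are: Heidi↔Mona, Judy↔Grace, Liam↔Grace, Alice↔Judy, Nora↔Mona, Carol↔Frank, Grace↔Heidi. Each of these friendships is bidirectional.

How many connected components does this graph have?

From Alice: component {Alice, Grace, Heidi, Judy, Liam, Mona, Nora}.
From Carol: component {Carol, Frank}.
From Dave: component {Dave}.
That's 3 components.

3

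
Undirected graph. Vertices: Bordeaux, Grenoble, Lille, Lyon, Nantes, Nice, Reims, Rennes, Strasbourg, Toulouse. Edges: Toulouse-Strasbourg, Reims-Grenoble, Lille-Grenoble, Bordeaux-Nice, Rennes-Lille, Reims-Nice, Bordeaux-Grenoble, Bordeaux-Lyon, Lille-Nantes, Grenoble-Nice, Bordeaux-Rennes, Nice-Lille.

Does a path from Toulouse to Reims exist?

Explore from Toulouse.
Distance 1: reach Strasbourg.
The search is exhausted without reaching Reims; it lies in a different component.

No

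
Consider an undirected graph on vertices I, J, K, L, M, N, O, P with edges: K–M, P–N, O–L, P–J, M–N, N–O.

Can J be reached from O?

Yes

Explore from O.
Distance 1: reach L, N.
Distance 2: reach M, P.
Distance 3: reach J, K.
Found J.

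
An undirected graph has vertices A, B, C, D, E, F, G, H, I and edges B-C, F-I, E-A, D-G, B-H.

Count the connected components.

From A: component {A, E}.
From B: component {B, C, H}.
From D: component {D, G}.
From F: component {F, I}.
That's 4 components.

4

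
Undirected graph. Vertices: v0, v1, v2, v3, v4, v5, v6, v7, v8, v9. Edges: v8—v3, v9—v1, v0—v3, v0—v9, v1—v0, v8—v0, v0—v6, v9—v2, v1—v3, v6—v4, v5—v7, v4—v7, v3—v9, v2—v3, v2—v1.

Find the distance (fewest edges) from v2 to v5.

Distance 0: v2.
Distance 1: v1, v3, v9.
Distance 2: v0, v8.
Distance 3: v6.
Distance 4: v4.
Distance 5: v7.
Distance 6: v5 — contains v5.

6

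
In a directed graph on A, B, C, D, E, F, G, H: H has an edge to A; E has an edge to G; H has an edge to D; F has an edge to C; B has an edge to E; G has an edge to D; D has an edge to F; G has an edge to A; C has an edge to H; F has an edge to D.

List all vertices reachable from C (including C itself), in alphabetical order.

A, C, D, F, H

Start at C.
Its neighbours: H.
Then their neighbours: A, D.
Then next layer: F.
Nothing further is reachable.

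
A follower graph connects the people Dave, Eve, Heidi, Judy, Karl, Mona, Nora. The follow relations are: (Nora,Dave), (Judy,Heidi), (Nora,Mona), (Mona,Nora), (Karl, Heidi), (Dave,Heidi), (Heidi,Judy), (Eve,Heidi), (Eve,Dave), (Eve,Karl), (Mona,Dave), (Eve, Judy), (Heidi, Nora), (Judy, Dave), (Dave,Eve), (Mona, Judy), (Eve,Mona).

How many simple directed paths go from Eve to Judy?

10

Eve→Dave→Heidi→Judy
Eve→Dave→Heidi→Nora→Mona→Judy
Eve→Heidi→Judy
Eve→Heidi→Nora→Mona→Judy
Eve→Judy
Eve→Karl→Heidi→Judy
Eve→Karl→Heidi→Nora→Mona→Judy
Eve→Mona→Dave→Heidi→Judy
Eve→Mona→Judy
Eve→Mona→Nora→Dave→Heidi→Judy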